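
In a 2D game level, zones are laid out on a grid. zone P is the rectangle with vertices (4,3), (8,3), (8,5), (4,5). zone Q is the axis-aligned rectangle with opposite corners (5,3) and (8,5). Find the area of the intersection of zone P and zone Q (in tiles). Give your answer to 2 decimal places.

|zone P∩zone Q|: x∈[5,8], y∈[3,5] → 3·2 = 6.

6.00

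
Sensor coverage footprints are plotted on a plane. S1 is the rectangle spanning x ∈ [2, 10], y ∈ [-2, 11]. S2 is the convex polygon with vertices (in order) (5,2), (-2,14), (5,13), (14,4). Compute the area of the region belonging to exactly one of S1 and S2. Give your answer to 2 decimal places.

|S1| = 104, |S2| = 88, |S1∩S2| = 57.0079.
|S1 △ S2| = |S1| + |S2| − 2·|S1∩S2| = 104 + 88 − 114.0159 = 77.98.

77.98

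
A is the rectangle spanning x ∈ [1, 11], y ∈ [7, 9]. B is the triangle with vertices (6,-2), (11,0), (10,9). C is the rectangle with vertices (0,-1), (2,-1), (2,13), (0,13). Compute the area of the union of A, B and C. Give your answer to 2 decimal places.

68.55

By inclusion–exclusion:
Individual areas: |A| = 20, |B| = 23.5, |C| = 28.
|A∩B| = 0.9495.
|A∩C|: x∈[1,2], y∈[7,9] → 1·2 = 2.
|B∩C| = 0.
|A∩B∩C| = 0.
|A ∪ B ∪ C| = 71.5 − 2.9495 + 0 = 68.55.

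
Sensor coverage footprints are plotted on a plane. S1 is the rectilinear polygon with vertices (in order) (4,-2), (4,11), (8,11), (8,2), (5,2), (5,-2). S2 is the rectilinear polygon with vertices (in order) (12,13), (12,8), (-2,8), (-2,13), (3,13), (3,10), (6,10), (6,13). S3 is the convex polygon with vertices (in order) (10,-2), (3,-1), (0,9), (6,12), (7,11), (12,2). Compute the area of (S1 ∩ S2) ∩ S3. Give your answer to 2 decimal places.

The region (S1 ∩ S2) ∩ S3 is the polygon with vertices (6,10), (6,11), (7,11), (8,9.2), (8,8), (4,8), (4,10).
By the shoelace formula its area is 9.10.

9.10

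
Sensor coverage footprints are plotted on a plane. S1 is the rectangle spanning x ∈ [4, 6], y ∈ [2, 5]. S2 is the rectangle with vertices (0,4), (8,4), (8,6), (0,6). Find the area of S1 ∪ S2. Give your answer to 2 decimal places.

By inclusion–exclusion:
Individual areas: |S1| = 6, |S2| = 16.
|S1∩S2|: x∈[4,6], y∈[4,5] → 2·1 = 2.
|S1 ∪ S2| = 22 − 2 = 20.00.

20.00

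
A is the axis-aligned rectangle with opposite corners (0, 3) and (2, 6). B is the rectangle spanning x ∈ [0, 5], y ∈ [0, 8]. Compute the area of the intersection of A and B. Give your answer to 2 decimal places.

6.00

|A∩B|: x∈[0,2], y∈[3,6] → 2·3 = 6.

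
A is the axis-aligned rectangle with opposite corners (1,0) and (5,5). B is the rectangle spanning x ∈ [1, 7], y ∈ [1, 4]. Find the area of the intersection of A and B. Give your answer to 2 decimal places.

12.00

|A∩B|: x∈[1,5], y∈[1,4] → 4·3 = 12.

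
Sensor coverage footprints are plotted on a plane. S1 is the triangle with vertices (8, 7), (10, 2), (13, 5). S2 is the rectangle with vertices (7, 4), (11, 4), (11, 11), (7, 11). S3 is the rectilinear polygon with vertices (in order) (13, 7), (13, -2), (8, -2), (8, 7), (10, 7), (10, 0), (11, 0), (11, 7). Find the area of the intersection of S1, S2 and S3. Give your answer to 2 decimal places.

3.40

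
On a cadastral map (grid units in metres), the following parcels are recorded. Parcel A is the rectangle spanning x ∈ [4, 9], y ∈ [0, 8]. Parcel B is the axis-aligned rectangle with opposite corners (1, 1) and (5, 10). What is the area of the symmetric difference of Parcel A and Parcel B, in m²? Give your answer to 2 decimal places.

62.00

|Parcel A∩Parcel B|: x∈[4,5], y∈[1,8] → 1·7 = 7.
|Parcel A △ Parcel B| = |Parcel A| + |Parcel B| − 2·|Parcel A∩Parcel B| = 40 + 36 − 14 = 62.00.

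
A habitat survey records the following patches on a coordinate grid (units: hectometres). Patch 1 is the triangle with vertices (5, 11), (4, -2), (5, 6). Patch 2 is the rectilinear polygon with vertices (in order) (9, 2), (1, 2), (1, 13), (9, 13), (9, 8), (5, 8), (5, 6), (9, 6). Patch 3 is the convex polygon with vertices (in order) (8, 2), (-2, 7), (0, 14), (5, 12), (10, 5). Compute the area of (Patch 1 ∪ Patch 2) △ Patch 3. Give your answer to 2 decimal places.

|Patch 1 ∪ Patch 2| = 80.3846.
|(Patch 1 ∪ Patch 2) ∩ Patch 3| = 51.4643.
|(Patch 1 ∪ Patch 2) △ Patch 3| = 80.3846 + 76.5 − 102.9286 = 53.96.

53.96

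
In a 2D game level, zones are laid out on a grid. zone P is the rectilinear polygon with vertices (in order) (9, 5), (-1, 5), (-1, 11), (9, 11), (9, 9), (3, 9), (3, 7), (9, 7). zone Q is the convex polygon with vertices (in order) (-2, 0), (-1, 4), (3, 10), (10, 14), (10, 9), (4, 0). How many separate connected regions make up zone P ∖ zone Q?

zone P ∖ zone Q splits into 2 disjoint pieces (area 2, area 16.5417).

2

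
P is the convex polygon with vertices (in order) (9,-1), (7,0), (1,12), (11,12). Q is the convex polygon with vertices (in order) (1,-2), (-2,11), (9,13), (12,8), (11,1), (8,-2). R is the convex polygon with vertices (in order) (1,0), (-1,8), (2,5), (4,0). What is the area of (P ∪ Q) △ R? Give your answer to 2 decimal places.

|P ∪ Q| = 162.8208.
|(P ∪ Q) ∩ R| = 16.5.
|(P ∪ Q) △ R| = 162.8208 + 16.5 − 33 = 146.32.

146.32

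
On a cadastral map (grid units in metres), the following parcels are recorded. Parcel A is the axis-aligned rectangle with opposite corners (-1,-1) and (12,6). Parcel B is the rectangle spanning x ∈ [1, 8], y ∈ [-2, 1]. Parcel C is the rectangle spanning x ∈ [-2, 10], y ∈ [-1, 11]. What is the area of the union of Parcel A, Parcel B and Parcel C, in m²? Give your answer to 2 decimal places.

165.00

By inclusion–exclusion:
Individual areas: |Parcel A| = 91, |Parcel B| = 21, |Parcel C| = 144.
|Parcel A∩Parcel B|: x∈[1,8], y∈[-1,1] → 7·2 = 14.
|Parcel A∩Parcel C|: x∈[-1,10], y∈[-1,6] → 11·7 = 77.
|Parcel B∩Parcel C|: x∈[1,8], y∈[-1,1] → 7·2 = 14.
|Parcel A∩Parcel B∩Parcel C| = 14.
|Parcel A ∪ Parcel B ∪ Parcel C| = 256 − 105 + 14 = 165.00.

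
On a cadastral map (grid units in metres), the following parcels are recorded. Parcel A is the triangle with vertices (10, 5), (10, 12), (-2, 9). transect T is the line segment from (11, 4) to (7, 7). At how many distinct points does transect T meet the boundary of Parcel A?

1

The segment meets the boundary at (9.4,5.2).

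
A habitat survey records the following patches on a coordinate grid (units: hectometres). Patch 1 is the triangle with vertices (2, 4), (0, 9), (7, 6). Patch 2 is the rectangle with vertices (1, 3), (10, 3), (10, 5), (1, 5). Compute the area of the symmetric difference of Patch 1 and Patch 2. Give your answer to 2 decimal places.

|Patch 1| = 14.5, |Patch 2| = 18, |Patch 1∩Patch 2| = 1.45.
|Patch 1 △ Patch 2| = |Patch 1| + |Patch 2| − 2·|Patch 1∩Patch 2| = 14.5 + 18 − 2.9 = 29.60.

29.60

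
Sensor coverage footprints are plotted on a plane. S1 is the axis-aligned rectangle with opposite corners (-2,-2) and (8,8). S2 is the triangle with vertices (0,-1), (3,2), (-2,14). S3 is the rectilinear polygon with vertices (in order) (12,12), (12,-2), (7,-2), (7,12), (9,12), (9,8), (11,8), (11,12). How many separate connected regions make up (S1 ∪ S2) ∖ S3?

1

(S1 ∪ S2) ∖ S3 is a single connected region.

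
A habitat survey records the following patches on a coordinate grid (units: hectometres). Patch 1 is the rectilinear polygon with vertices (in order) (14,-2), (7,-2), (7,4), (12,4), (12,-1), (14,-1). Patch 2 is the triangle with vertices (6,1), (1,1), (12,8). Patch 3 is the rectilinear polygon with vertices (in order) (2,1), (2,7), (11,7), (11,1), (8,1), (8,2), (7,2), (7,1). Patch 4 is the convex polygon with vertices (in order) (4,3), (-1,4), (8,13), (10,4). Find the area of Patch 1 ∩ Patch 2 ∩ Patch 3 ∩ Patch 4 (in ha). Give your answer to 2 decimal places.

The intersection is the polygon with vertices (8.333,3.722), (7,3.5), (7,4), (8.571,4).
By the shoelace formula its area is 0.55.

0.55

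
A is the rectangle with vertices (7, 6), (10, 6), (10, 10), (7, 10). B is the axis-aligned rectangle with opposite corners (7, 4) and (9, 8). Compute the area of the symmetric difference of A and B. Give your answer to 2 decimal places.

12.00

|A∩B|: x∈[7,9], y∈[6,8] → 2·2 = 4.
|A △ B| = |A| + |B| − 2·|A∩B| = 12 + 8 − 8 = 12.00.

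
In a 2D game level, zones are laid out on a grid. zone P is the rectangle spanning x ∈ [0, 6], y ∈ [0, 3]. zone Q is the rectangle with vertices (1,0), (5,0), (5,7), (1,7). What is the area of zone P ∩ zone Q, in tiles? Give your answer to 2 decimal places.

12.00

|zone P∩zone Q|: x∈[1,5], y∈[0,3] → 4·3 = 12.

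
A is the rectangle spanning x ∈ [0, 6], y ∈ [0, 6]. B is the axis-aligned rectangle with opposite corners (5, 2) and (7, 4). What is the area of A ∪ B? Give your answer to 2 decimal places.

By inclusion–exclusion:
Individual areas: |A| = 36, |B| = 4.
|A∩B|: x∈[5,6], y∈[2,4] → 1·2 = 2.
|A ∪ B| = 40 − 2 = 38.00.

38.00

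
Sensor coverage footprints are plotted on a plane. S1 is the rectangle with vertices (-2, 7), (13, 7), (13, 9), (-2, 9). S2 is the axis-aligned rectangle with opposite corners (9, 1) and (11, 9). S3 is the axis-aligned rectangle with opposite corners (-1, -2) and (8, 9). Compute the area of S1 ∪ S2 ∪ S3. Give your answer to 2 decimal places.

123.00

By inclusion–exclusion:
Individual areas: |S1| = 30, |S2| = 16, |S3| = 99.
|S1∩S2|: x∈[9,11], y∈[7,9] → 2·2 = 4.
|S1∩S3|: x∈[-1,8], y∈[7,9] → 9·2 = 18.
|S2∩S3| = 0 (no overlap).
|S1∩S2∩S3| = 0.
|S1 ∪ S2 ∪ S3| = 145 − 22 + 0 = 123.00.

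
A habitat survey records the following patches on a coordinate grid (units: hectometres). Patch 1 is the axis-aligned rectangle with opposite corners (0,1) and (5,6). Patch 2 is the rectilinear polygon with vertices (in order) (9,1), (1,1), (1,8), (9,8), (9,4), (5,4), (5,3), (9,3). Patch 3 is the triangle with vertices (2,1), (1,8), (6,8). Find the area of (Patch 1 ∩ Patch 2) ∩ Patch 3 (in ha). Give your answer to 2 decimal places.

8.93

The region (Patch 1 ∩ Patch 2) ∩ Patch 3 is the polygon with vertices (4.857,6), (2,1), (1.286,6).
By the shoelace formula its area is 8.93.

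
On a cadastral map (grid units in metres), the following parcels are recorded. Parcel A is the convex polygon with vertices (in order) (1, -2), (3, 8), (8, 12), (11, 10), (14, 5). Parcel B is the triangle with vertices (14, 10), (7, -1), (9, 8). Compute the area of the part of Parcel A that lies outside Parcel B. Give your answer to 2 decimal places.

75.47

|Parcel A| = 92, |Parcel A∩Parcel B| = 16.5312.
|Parcel A ∖ Parcel B| = |Parcel A| − |Parcel A∩Parcel B| = 92 − 16.5312 = 75.47.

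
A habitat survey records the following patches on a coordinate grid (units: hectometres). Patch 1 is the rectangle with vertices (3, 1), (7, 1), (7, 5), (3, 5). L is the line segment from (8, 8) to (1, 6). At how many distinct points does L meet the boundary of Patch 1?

0

The segment lies entirely outside Patch 1 and never meets its boundary.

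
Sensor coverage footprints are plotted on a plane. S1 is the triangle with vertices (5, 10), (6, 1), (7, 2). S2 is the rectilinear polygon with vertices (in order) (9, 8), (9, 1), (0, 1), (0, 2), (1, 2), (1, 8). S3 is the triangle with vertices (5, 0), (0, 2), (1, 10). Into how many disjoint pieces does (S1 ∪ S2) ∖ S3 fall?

(S1 ∪ S2) ∖ S3 splits into 2 disjoint pieces (area 40.8778, area 1.25).

2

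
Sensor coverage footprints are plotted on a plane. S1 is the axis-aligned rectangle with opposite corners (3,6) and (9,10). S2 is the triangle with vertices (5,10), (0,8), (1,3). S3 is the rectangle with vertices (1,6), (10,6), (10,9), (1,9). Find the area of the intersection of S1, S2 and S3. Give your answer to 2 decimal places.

The intersection is the polygon with vertices (3,6.5), (3,9), (4.429,9).
By the shoelace formula its area is 1.79.

1.79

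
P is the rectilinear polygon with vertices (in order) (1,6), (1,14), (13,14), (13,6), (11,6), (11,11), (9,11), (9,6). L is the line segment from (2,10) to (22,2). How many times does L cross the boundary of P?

3

The segment meets the boundary at (12,6), (11,6.4), (9,7.2).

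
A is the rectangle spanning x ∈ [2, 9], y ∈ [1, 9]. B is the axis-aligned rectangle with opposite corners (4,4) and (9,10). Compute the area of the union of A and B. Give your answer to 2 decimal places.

61.00

By inclusion–exclusion:
Individual areas: |A| = 56, |B| = 30.
|A∩B|: x∈[4,9], y∈[4,9] → 5·5 = 25.
|A ∪ B| = 86 − 25 = 61.00.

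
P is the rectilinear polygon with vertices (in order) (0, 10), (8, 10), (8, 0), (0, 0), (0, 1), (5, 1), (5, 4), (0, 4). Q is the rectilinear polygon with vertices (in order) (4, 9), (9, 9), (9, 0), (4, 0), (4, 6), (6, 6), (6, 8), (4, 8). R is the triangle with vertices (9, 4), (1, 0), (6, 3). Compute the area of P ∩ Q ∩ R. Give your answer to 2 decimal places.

1.12

The intersection is the polygon with vertices (5,2.4), (6,3), (8,3.667), (8,3.5), (5,2).
By the shoelace formula its area is 1.12.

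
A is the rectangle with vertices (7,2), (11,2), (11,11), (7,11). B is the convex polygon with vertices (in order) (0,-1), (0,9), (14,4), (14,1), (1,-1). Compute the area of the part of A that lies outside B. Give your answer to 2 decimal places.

|A| = 36, |A∩B| = 15.1429.
|A ∖ B| = |A| − |A∩B| = 36 − 15.1429 = 20.86.

20.86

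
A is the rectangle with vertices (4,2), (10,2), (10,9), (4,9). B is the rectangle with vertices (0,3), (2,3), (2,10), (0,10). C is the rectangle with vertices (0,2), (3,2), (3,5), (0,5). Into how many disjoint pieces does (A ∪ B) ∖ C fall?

(A ∪ B) ∖ C splits into 2 disjoint pieces (area 42, area 10).

2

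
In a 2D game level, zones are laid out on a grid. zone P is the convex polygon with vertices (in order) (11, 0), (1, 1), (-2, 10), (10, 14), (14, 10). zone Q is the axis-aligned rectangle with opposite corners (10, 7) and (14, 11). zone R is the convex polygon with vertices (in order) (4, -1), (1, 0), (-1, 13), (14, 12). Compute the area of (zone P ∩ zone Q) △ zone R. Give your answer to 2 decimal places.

|zone P ∩ zone Q| = 14.15.
|(zone P ∩ zone Q) ∩ zone R| = 6.7542.
|(zone P ∩ zone Q) △ zone R| = 14.15 + 121 − 13.5084 = 121.64.

121.64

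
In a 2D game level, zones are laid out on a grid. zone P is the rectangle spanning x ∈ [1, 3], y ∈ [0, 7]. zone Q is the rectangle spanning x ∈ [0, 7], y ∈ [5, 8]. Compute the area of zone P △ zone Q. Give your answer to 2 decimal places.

|zone P∩zone Q|: x∈[1,3], y∈[5,7] → 2·2 = 4.
|zone P △ zone Q| = |zone P| + |zone Q| − 2·|zone P∩zone Q| = 14 + 21 − 8 = 27.00.

27.00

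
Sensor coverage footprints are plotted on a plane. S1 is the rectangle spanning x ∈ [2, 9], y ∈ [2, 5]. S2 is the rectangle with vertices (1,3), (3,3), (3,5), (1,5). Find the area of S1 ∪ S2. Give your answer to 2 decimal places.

By inclusion–exclusion:
Individual areas: |S1| = 21, |S2| = 4.
|S1∩S2|: x∈[2,3], y∈[3,5] → 1·2 = 2.
|S1 ∪ S2| = 25 − 2 = 23.00.

23.00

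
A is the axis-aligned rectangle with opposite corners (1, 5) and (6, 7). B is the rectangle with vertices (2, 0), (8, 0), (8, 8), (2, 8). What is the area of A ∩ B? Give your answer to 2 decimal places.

8.00

|A∩B|: x∈[2,6], y∈[5,7] → 4·2 = 8.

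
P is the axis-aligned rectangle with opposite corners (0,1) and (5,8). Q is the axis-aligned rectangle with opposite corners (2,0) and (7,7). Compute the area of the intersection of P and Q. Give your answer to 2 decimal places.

|P∩Q|: x∈[2,5], y∈[1,7] → 3·6 = 18.

18.00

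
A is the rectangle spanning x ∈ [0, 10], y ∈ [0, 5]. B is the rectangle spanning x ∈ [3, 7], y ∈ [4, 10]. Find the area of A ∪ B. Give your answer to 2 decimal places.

70.00

By inclusion–exclusion:
Individual areas: |A| = 50, |B| = 24.
|A∩B|: x∈[3,7], y∈[4,5] → 4·1 = 4.
|A ∪ B| = 74 − 4 = 70.00.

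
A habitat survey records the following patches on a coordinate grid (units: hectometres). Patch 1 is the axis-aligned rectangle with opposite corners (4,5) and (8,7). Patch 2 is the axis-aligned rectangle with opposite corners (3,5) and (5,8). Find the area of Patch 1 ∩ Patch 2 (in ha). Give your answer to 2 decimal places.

|Patch 1∩Patch 2|: x∈[4,5], y∈[5,7] → 1·2 = 2.

2.00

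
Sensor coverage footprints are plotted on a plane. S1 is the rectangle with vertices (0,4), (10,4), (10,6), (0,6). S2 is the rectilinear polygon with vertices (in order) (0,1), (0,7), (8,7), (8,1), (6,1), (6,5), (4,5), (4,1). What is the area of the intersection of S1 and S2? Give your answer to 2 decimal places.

14.00

The intersection is the polygon with vertices (8,6), (8,4), (6,4), (6,5), (4,5), (4,4), (0,4), (0,6).
By the shoelace formula its area is 14.00.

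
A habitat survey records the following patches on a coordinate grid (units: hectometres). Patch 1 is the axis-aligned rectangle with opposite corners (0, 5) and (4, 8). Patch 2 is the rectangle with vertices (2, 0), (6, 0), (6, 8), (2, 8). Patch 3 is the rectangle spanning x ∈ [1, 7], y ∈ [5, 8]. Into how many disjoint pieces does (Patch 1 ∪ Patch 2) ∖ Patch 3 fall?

2

(Patch 1 ∪ Patch 2) ∖ Patch 3 splits into 2 disjoint pieces (area 20, area 3).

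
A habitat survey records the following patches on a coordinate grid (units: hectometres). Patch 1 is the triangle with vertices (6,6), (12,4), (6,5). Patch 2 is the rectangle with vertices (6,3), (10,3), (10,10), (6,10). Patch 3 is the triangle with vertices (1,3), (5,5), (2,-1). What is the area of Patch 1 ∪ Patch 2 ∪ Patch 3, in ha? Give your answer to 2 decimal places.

By inclusion–exclusion:
Individual areas: |Patch 1| = 3, |Patch 2| = 28, |Patch 3| = 9.
|Patch 1∩Patch 2| = 2.6667.
|Patch 1∩Patch 3| = 0.
|Patch 2∩Patch 3| = 0.
|Patch 1∩Patch 2∩Patch 3| = 0.
|Patch 1 ∪ Patch 2 ∪ Patch 3| = 40 − 2.6667 + 0 = 37.33.

37.33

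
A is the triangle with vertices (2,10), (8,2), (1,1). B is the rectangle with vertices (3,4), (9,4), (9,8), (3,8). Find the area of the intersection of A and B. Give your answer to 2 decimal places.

8.00

The intersection is the polygon with vertices (6.5,4), (3,4), (3,8), (3.5,8).
By the shoelace formula its area is 8.00.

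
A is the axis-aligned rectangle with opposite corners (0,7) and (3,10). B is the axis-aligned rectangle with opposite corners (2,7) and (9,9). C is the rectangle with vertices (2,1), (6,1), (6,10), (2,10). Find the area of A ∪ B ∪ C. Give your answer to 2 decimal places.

By inclusion–exclusion:
Individual areas: |A| = 9, |B| = 14, |C| = 36.
|A∩B|: x∈[2,3], y∈[7,9] → 1·2 = 2.
|A∩C|: x∈[2,3], y∈[7,10] → 1·3 = 3.
|B∩C|: x∈[2,6], y∈[7,9] → 4·2 = 8.
|A∩B∩C| = 2.
|A ∪ B ∪ C| = 59 − 13 + 2 = 48.00.

48.00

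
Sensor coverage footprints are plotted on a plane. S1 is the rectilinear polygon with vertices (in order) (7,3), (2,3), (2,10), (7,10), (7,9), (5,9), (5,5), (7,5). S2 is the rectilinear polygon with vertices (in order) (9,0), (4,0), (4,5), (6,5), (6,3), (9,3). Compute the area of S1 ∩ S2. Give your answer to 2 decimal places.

4.00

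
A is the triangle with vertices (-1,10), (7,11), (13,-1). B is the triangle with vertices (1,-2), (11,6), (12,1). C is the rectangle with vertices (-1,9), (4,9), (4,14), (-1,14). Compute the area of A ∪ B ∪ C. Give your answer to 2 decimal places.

By inclusion–exclusion:
Individual areas: |A| = 51, |B| = 29, |C| = 25.
|A∩B| = 8.8099.
|A∩C| = 5.9261.
|B∩C| = 0.
|A∩B∩C| = 0.
|A ∪ B ∪ C| = 105 − 14.736 + 0 = 90.26.

90.26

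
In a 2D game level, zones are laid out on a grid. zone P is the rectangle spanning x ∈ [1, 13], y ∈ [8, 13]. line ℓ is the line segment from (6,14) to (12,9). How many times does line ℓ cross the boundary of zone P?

The segment meets the boundary at (7.2,13).

1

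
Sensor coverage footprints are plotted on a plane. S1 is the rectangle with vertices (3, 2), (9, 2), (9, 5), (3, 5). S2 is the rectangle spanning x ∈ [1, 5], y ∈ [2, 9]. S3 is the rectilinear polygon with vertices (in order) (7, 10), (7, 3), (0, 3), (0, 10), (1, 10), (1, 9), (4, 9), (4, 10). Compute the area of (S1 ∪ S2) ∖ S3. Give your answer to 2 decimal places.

|S1 ∪ S2| = 40.
|(S1 ∪ S2) ∩ S3| = 28.
|(S1 ∪ S2) ∖ S3| = 40 − 28 = 12.00.

12.00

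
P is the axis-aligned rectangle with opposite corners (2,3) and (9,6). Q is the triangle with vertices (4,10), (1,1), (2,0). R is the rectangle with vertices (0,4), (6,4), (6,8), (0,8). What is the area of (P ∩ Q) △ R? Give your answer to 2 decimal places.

|P ∩ Q| = 2.0333.
|(P ∩ Q) ∩ R| = 1.3333.
|(P ∩ Q) △ R| = 2.0333 + 24 − 2.6667 = 23.37.

23.37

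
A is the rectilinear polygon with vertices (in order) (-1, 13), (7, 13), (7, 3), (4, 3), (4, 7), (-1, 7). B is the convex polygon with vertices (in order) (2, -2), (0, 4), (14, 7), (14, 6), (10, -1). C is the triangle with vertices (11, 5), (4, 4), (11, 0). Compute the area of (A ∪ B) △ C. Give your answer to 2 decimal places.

113.21

|A ∪ B| = 130.4643.
|(A ∪ B) ∩ C| = 17.3788.
|(A ∪ B) △ C| = 130.4643 + 17.5 − 34.7577 = 113.21.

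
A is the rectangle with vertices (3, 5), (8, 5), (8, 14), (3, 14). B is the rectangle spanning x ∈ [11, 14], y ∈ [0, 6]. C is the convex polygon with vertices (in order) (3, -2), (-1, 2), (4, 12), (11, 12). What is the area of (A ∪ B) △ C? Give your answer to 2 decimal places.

|A ∪ B| = 63.
|(A ∪ B) ∩ C| = 33.125.
|(A ∪ B) △ C| = 63 + 79 − 66.25 = 75.75.

75.75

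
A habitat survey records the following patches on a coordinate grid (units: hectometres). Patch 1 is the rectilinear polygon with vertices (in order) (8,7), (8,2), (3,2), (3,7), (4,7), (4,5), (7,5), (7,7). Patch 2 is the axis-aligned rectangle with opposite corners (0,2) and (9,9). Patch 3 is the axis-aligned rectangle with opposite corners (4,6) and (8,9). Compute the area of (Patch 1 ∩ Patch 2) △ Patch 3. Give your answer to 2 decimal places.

29.00

|Patch 1 ∩ Patch 2| = 19.
|(Patch 1 ∩ Patch 2) ∩ Patch 3| = 1.
|(Patch 1 ∩ Patch 2) △ Patch 3| = 19 + 12 − 2 = 29.00.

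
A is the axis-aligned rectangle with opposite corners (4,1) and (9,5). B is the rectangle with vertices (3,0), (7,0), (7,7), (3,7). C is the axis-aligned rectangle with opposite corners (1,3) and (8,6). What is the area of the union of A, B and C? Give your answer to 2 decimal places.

43.00

By inclusion–exclusion:
Individual areas: |A| = 20, |B| = 28, |C| = 21.
|A∩B|: x∈[4,7], y∈[1,5] → 3·4 = 12.
|A∩C|: x∈[4,8], y∈[3,5] → 4·2 = 8.
|B∩C|: x∈[3,7], y∈[3,6] → 4·3 = 12.
|A∩B∩C| = 6.
|A ∪ B ∪ C| = 69 − 32 + 6 = 43.00.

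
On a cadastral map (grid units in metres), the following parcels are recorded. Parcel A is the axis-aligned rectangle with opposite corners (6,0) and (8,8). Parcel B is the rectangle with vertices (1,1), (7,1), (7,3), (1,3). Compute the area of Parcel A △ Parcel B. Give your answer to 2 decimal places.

24.00

|Parcel A∩Parcel B|: x∈[6,7], y∈[1,3] → 1·2 = 2.
|Parcel A △ Parcel B| = |Parcel A| + |Parcel B| − 2·|Parcel A∩Parcel B| = 16 + 12 − 4 = 24.00.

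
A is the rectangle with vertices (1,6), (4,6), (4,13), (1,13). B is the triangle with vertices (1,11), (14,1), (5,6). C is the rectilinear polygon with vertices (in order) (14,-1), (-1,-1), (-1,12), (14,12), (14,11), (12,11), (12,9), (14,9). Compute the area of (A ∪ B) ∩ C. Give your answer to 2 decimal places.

|A ∪ B| = 31.3365.
|(A ∪ B) ∩ C| = 28.34.

28.34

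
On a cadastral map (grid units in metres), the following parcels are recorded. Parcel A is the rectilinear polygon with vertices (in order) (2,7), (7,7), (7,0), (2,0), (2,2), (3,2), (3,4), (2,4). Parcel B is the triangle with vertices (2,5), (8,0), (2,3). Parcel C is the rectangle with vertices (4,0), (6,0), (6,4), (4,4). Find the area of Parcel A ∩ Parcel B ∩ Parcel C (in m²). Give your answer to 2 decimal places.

The intersection is the polygon with vertices (4,2), (4,3.333), (6,1.667), (6,1).
By the shoelace formula its area is 2.00.

2.00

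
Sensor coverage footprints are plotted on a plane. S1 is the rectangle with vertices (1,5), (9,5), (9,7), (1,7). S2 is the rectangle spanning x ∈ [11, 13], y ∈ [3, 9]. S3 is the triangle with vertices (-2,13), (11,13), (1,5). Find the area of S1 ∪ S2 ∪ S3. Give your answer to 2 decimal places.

77.50

By inclusion–exclusion:
Individual areas: |S1| = 16, |S2| = 12, |S3| = 52.
|S1∩S2| = 0 (no overlap).
|S1∩S3| = 2.5.
|S2∩S3| = 0.
|S1∩S2∩S3| = 0.
|S1 ∪ S2 ∪ S3| = 80 − 2.5 + 0 = 77.50.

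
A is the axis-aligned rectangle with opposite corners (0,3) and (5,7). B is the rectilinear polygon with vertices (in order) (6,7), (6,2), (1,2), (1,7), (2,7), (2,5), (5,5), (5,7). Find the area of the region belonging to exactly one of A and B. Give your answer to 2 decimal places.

19.00

|A| = 20, |B| = 19, |A∩B| = 10.
|A △ B| = |A| + |B| − 2·|A∩B| = 20 + 19 − 20 = 19.00.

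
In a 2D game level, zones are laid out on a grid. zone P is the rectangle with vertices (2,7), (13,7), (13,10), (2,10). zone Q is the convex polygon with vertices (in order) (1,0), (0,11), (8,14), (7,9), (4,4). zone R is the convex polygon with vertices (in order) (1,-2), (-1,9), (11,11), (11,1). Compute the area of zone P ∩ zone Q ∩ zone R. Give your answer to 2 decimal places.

The intersection is the polygon with vertices (2,9.5), (5,10), (7.2,10), (7,9), (5.8,7), (2,7).
By the shoelace formula its area is 13.15.

13.15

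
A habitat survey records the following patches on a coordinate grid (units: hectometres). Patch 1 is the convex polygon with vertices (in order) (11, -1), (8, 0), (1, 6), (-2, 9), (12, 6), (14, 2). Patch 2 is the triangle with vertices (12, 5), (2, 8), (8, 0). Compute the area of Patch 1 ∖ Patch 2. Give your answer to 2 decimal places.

|Patch 1| = 69.5, |Patch 1∩Patch 2| = 31.
|Patch 1 ∖ Patch 2| = |Patch 1| − |Patch 1∩Patch 2| = 69.5 − 31 = 38.50.

38.50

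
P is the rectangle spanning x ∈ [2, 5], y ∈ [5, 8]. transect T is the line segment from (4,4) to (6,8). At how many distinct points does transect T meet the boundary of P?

2

The segment meets the boundary at (5,6), (4.5,5).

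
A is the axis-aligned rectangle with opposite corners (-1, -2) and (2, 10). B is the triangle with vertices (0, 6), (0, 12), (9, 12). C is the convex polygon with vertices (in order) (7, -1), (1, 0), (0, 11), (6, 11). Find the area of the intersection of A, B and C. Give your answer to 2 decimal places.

5.64

The intersection is the polygon with vertices (2,7.333), (0.429,6.286), (0.091,10), (2,10).
By the shoelace formula its area is 5.64.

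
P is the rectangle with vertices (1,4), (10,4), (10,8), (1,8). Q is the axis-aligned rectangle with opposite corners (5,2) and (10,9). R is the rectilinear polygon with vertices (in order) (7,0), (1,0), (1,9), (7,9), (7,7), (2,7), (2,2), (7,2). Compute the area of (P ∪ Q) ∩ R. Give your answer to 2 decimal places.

|P ∪ Q| = 51.
|(P ∪ Q) ∩ R| = 11.00.

11.00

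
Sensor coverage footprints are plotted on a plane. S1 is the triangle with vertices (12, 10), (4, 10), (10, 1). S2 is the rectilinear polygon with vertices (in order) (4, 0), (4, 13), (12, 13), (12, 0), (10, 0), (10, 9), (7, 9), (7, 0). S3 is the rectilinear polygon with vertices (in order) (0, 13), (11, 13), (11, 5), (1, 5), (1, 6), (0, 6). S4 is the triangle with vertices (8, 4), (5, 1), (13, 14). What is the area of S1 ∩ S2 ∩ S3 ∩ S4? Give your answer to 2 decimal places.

0.77

The intersection is the polygon with vertices (10,9), (9.923,9), (10.539,10), (11,10), (10,8).
By the shoelace formula its area is 0.77.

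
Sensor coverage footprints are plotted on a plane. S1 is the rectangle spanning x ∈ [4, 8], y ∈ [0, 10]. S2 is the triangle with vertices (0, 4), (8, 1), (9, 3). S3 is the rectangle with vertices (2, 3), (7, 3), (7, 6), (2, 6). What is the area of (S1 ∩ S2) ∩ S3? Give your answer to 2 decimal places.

The region (S1 ∩ S2) ∩ S3 is the polygon with vertices (4,3.556), (7,3.222), (7,3), (4,3).
By the shoelace formula its area is 1.17.

1.17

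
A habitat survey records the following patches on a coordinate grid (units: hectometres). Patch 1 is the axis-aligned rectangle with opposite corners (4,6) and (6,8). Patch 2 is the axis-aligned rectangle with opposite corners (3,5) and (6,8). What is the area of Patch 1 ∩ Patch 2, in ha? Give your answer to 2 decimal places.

4.00

|Patch 1∩Patch 2|: x∈[4,6], y∈[6,8] → 2·2 = 4.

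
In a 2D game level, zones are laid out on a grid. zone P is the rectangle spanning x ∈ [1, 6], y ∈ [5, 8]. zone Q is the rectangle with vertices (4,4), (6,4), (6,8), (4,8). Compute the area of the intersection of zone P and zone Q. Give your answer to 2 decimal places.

6.00

|zone P∩zone Q|: x∈[4,6], y∈[5,8] → 2·3 = 6.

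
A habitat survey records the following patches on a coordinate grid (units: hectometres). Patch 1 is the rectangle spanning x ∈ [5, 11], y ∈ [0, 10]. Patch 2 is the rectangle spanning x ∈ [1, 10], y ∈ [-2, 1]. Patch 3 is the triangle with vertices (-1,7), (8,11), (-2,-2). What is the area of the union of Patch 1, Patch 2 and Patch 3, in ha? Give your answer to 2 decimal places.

117.39

By inclusion–exclusion:
Individual areas: |Patch 1| = 60, |Patch 2| = 27, |Patch 3| = 38.5.
|Patch 1∩Patch 2|: x∈[5,10], y∈[0,1] → 5·1 = 5.
|Patch 1∩Patch 3| = 3.1096.
|Patch 2∩Patch 3| = 0.
|Patch 1∩Patch 2∩Patch 3| = 0.
|Patch 1 ∪ Patch 2 ∪ Patch 3| = 125.5 − 8.1096 + 0 = 117.39.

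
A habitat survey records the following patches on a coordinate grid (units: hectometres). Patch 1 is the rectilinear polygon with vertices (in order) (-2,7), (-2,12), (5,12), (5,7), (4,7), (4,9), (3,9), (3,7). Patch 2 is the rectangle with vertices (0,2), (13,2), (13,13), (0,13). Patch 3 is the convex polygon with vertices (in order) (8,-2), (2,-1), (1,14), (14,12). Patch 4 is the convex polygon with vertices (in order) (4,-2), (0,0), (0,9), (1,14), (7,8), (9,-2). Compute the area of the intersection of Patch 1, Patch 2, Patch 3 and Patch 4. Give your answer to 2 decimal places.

14.50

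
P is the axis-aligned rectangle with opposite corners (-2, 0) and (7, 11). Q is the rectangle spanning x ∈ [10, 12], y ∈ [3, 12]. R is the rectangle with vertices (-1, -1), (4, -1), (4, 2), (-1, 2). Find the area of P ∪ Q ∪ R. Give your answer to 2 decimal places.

122.00

By inclusion–exclusion:
Individual areas: |P| = 99, |Q| = 18, |R| = 15.
|P∩Q| = 0 (no overlap).
|P∩R|: x∈[-1,4], y∈[0,2] → 5·2 = 10.
|Q∩R| = 0 (no overlap).
|P∩Q∩R| = 0.
|P ∪ Q ∪ R| = 132 − 10 + 0 = 122.00.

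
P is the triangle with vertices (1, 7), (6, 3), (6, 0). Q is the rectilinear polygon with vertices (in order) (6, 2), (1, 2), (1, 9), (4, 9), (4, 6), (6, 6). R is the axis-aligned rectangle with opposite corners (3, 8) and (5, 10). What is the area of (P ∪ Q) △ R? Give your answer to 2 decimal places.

|P ∪ Q| = 30.4286.
|(P ∪ Q) ∩ R| = 1.
|(P ∪ Q) △ R| = 30.4286 + 4 − 2 = 32.43.

32.43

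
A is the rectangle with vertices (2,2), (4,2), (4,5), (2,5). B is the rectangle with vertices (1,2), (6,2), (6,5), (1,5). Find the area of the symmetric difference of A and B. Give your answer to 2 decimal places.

9.00

|A∩B|: x∈[2,4], y∈[2,5] → 2·3 = 6.
|A △ B| = |A| + |B| − 2·|A∩B| = 6 + 15 − 12 = 9.00.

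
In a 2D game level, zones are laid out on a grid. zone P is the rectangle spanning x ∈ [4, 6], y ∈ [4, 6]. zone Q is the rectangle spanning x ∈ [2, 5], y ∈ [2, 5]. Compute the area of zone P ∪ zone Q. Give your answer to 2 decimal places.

By inclusion–exclusion:
Individual areas: |zone P| = 4, |zone Q| = 9.
|zone P∩zone Q|: x∈[4,5], y∈[4,5] → 1·1 = 1.
|zone P ∪ zone Q| = 13 − 1 = 12.00.

12.00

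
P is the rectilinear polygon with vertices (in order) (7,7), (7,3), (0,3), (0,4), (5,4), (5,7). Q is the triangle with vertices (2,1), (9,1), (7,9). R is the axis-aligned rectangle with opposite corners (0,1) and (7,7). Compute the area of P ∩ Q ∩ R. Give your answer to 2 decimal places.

The intersection is the polygon with vertices (3.25,3), (3.875,4), (5,4), (5,5.8), (5.75,7), (7,7), (7,3).
By the shoelace formula its area is 8.99.

8.99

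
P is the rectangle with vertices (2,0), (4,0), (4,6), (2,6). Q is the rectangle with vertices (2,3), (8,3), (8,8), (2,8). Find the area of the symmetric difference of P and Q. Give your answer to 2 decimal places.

30.00

|P∩Q|: x∈[2,4], y∈[3,6] → 2·3 = 6.
|P △ Q| = |P| + |Q| − 2·|P∩Q| = 12 + 30 − 12 = 30.00.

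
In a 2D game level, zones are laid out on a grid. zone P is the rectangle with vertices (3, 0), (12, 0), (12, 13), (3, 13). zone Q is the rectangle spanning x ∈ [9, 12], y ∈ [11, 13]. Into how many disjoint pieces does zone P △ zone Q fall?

1

zone P △ zone Q is a single connected region.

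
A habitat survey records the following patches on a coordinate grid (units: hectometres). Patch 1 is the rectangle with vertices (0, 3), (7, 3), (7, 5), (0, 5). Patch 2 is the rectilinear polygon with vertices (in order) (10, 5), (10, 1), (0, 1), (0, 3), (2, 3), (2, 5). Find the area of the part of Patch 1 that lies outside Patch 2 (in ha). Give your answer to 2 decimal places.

|Patch 1| = 14, |Patch 1∩Patch 2| = 10.
|Patch 1 ∖ Patch 2| = |Patch 1| − |Patch 1∩Patch 2| = 14 − 10 = 4.00.

4.00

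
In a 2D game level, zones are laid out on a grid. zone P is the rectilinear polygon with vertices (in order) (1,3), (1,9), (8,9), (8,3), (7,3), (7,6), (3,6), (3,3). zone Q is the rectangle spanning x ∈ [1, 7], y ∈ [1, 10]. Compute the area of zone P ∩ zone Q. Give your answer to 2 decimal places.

24.00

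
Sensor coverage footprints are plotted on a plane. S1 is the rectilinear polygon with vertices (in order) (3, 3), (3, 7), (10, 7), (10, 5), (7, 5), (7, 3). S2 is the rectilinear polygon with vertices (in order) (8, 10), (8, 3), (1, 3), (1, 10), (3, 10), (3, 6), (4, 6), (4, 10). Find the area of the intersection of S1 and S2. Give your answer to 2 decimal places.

17.00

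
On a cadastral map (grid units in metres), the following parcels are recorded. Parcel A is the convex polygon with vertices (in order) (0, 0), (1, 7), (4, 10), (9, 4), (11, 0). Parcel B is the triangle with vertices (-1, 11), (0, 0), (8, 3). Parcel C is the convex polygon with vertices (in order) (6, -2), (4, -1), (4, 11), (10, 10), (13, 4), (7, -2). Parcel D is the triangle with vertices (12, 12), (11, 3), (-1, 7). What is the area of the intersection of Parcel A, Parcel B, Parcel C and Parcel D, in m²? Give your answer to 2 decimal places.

1.34

The intersection is the polygon with vertices (4,6.556), (6.2,4.6), (4,5.333).
By the shoelace formula its area is 1.34.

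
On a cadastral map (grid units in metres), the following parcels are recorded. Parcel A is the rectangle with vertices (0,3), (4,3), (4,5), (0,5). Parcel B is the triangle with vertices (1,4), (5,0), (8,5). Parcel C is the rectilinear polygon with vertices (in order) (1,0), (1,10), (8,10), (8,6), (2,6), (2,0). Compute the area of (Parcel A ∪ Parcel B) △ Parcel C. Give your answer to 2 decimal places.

|Parcel A ∪ Parcel B| = 20.8571.
|(Parcel A ∪ Parcel B) ∩ Parcel C| = 2.
|(Parcel A ∪ Parcel B) △ Parcel C| = 20.8571 + 34 − 4 = 50.86.

50.86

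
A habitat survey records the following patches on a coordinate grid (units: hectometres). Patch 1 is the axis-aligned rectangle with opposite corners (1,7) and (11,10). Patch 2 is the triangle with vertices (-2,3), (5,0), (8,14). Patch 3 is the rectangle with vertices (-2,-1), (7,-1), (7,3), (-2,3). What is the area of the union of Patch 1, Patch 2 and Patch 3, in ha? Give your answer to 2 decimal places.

By inclusion–exclusion:
Individual areas: |Patch 1| = 30, |Patch 2| = 53.5, |Patch 3| = 36.
|Patch 1∩Patch 2| = 11.4643.
|Patch 1∩Patch 3| = 0 (no overlap).
|Patch 2∩Patch 3| = 11.4643.
|Patch 1∩Patch 2∩Patch 3| = 0.
|Patch 1 ∪ Patch 2 ∪ Patch 3| = 119.5 − 22.9286 + 0 = 96.57.

96.57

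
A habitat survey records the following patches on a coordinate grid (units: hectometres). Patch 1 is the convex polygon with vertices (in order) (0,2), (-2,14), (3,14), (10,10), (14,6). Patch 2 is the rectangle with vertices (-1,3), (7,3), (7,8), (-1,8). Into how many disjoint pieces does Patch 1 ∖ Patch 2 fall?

Patch 1 ∖ Patch 2 splits into 2 disjoint pieces (area 1.8333, area 76).

2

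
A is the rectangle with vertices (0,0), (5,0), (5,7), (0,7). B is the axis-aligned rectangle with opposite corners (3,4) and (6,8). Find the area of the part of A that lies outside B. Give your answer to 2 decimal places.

29.00

|A∩B|: x∈[3,5], y∈[4,7] → 2·3 = 6.
|A| = 35.
|A ∖ B| = |A| − |A∩B| = 35 − 6 = 29.00.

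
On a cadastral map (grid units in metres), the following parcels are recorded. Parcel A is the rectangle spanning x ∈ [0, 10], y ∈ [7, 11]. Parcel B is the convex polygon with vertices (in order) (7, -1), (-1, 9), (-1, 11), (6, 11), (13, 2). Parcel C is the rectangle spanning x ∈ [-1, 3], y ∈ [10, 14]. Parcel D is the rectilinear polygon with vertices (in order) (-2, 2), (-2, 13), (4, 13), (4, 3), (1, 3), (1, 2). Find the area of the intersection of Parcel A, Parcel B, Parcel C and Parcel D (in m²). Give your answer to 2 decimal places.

3.00

The intersection is the polygon with vertices (3,11), (3,10), (0,10), (0,11).
By the shoelace formula its area is 3.00.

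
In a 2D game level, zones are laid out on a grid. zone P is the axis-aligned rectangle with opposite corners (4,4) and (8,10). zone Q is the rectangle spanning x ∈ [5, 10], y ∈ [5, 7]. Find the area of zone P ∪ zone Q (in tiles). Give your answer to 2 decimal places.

28.00

By inclusion–exclusion:
Individual areas: |zone P| = 24, |zone Q| = 10.
|zone P∩zone Q|: x∈[5,8], y∈[5,7] → 3·2 = 6.
|zone P ∪ zone Q| = 34 − 6 = 28.00.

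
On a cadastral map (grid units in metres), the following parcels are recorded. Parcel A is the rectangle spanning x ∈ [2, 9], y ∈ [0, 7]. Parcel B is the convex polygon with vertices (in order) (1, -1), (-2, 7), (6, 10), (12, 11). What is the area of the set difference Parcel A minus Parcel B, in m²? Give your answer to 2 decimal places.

|Parcel A| = 49, |Parcel A∩Parcel B| = 21.8788.
|Parcel A ∖ Parcel B| = |Parcel A| − |Parcel A∩Parcel B| = 49 − 21.8788 = 27.12.

27.12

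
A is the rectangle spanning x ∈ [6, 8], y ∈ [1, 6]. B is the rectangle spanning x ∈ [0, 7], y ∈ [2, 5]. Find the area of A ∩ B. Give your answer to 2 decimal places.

3.00

|A∩B|: x∈[6,7], y∈[2,5] → 1·3 = 3.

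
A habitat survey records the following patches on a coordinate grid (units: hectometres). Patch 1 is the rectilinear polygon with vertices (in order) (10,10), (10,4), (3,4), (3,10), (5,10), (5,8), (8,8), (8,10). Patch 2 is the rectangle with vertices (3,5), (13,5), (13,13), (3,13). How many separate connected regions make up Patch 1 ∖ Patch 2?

1

Patch 1 ∖ Patch 2 is a single connected region.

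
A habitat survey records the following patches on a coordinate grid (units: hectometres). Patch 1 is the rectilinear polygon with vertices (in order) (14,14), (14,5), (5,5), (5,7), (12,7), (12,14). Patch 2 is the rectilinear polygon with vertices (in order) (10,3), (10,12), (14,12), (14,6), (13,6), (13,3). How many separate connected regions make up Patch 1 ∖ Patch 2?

Patch 1 ∖ Patch 2 splits into 3 disjoint pieces (area 4, area 1, area 10).

3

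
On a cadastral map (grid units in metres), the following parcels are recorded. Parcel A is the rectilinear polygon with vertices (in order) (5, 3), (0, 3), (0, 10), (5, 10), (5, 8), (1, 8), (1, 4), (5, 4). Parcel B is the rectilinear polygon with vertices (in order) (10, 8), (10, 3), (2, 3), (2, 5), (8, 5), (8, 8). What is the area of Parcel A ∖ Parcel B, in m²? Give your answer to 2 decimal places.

16.00

|Parcel A| = 19, |Parcel A∩Parcel B| = 3.
|Parcel A ∖ Parcel B| = |Parcel A| − |Parcel A∩Parcel B| = 19 − 3 = 16.00.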